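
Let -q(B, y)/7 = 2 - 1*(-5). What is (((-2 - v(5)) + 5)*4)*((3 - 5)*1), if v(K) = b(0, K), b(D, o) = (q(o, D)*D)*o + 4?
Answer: 8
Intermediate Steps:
q(B, y) = -49 (q(B, y) = -7*(2 - 1*(-5)) = -7*(2 + 5) = -7*7 = -49)
b(D, o) = 4 - 49*D*o (b(D, o) = (-49*D)*o + 4 = -49*D*o + 4 = 4 - 49*D*o)
v(K) = 4 (v(K) = 4 - 49*0*K = 4 + 0 = 4)
(((-2 - v(5)) + 5)*4)*((3 - 5)*1) = (((-2 - 1*4) + 5)*4)*((3 - 5)*1) = (((-2 - 4) + 5)*4)*(-2*1) = ((-6 + 5)*4)*(-2) = -1*4*(-2) = -4*(-2) = 8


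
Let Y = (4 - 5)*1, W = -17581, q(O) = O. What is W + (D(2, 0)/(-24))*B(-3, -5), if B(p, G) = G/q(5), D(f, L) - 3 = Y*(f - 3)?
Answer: -105485/6 ≈ -17581.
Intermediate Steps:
Y = -1 (Y = -1*1 = -1)
D(f, L) = 6 - f (D(f, L) = 3 - (f - 3) = 3 - (-3 + f) = 3 + (3 - f) = 6 - f)
B(p, G) = G/5
W + (D(2, 0)/(-24))*B(-3, -5) = -17581 + ((6 - 1*2)/(-24))*((1/5)*(-5)) = -17581 + ((6 - 2)*(-1/24))*(-1) = -17581 + (4*(-1/24))*(-1) = -17581 - 1/6*(-1) = -17581 + 1/6 = -105485/6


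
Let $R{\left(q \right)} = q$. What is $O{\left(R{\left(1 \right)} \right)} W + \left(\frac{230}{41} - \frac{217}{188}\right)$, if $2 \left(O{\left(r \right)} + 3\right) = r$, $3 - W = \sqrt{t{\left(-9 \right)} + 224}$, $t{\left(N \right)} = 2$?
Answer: $- \frac{23467}{7708} + \frac{5 \sqrt{226}}{2} \approx 34.539$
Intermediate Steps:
$W = 3 - \sqrt{226}$ ($W = 3 - \sqrt{2 + 224} = 3 - \sqrt{226} \approx -12.033$)
$O{\left(r \right)} = -3 + \frac{r}{2}$
$O{\left(R{\left(1 \right)} \right)} W + \left(\frac{230}{41} - \frac{217}{188}\right) = \left(-3 + \frac{1}{2} \cdot 1\right) \left(3 - \sqrt{226}\right) + \left(\frac{230}{41} - \frac{217}{188}\right) = \left(-3 + \frac{1}{2}\right) \left(3 - \sqrt{226}\right) + \left(230 \cdot \frac{1}{41} - \frac{217}{188}\right) = - \frac{5 \left(3 - \sqrt{226}\right)}{2} + \left(\frac{230}{41} - \frac{217}{188}\right) = \left(- \frac{15}{2} + \frac{5 \sqrt{226}}{2}\right) + \frac{34343}{7708} = - \frac{23467}{7708} + \frac{5 \sqrt{226}}{2}$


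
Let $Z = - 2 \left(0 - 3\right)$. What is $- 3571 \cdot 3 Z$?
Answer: $-64278$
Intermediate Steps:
$Z = 6$ ($Z = \left(-2\right) \left(-3\right) = 6$)
$- 3571 \cdot 3 Z = - 3571 \cdot 3 \cdot 6 = \left(-3571\right) 18 = -64278$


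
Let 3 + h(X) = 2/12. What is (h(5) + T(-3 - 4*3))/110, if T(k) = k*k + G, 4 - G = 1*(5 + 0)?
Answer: 1327/660 ≈ 2.0106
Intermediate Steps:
G = -1 (G = 4 - (5 + 0) = 4 - 5 = -1)
h(X) = -17/6 (h(X) = -3 + 2/12 = -3 + 2*(1/12) = -3 + 1/6 = -17/6)
T(k) = -1 + k**2 (T(k) = k*k - 1 = k**2 - 1 = -1 + k**2)
(h(5) + T(-3 - 4*3))/110 = (-17/6 + (-1 + (-3 - 4*3)**2))/110 = (-17/6 + (-1 + (-3 - 12)**2))/110 = (-17/6 + (-1 + (-15)**2))/110 = (-17/6 + (-1 + 225))/110 = (-17/6 + 224)/110 = (1/110)*(1327/6) = 1327/660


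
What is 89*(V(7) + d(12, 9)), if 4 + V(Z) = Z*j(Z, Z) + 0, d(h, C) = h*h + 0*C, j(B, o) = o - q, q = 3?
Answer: 14952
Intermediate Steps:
j(B, o) = -3 + o (j(B, o) = o - 1*3 = o - 3 = -3 + o)
d(h, C) = h² (d(h, C) = h² + 0 = h²)
V(Z) = -4 + Z*(-3 + Z) (V(Z) = -4 + (Z*(-3 + Z) + 0) = -4 + Z*(-3 + Z))
89*(V(7) + d(12, 9)) = 89*((-4 + 7*(-3 + 7)) + 12²) = 89*((-4 + 7*4) + 144) = 89*((-4 + 28) + 144) = 89*(24 + 144) = 89*168 = 14952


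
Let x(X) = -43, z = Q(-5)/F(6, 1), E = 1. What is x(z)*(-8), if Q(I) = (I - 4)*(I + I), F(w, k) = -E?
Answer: 344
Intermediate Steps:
F(w, k) = -1 (F(w, k) = -1*1 = -1)
Q(I) = 2*I*(-4 + I) (Q(I) = (-4 + I)*(2*I) = 2*I*(-4 + I))
z = -90 (z = (2*(-5)*(-4 - 5))/(-1) = (2*(-5)*(-9))*(-1) = 90*(-1) = -90)
x(z)*(-8) = -43*(-8) = 344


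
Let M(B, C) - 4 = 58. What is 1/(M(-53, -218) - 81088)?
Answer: -1/81026 ≈ -1.2342e-5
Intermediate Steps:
M(B, C) = 62 (M(B, C) = 4 + 58 = 62)
1/(M(-53, -218) - 81088) = 1/(62 - 81088) = 1/(-81026) = -1/81026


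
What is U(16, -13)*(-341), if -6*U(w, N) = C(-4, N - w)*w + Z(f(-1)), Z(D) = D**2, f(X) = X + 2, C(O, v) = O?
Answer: -7161/2 ≈ -3580.5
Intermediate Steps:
f(X) = 2 + X
U(w, N) = -1/6 + 2*w/3 (U(w, N) = -(-4*w + (2 - 1)**2)/6 = -(-4*w + 1**2)/6 = -(-4*w + 1)/6 = -(1 - 4*w)/6 = -1/6 + 2*w/3)
U(16, -13)*(-341) = (-1/6 + (2/3)*16)*(-341) = (-1/6 + 32/3)*(-341) = (21/2)*(-341) = -7161/2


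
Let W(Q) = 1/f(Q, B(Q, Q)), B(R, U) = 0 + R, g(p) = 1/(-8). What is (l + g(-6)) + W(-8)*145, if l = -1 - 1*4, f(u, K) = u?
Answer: -93/4 ≈ -23.250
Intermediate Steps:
g(p) = -⅛ (g(p) = 1*(-⅛) = -⅛)
B(R, U) = R
W(Q) = 1/Q
l = -5 (l = -1 - 4 = -5)
(l + g(-6)) + W(-8)*145 = (-5 - ⅛) + 145/(-8) = -41/8 - ⅛*145 = -41/8 - 145/8 = -93/4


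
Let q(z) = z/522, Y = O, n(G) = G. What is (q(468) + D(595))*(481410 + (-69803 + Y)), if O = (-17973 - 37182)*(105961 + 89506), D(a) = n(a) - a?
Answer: -280294840228/29 ≈ -9.6653e+9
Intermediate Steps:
D(a) = 0 (D(a) = a - a = 0)
O = -10780982385 (O = -55155*195467 = -10780982385)
Y = -10780982385
q(z) = z/522 (q(z) = z*(1/522) = z/522)
(q(468) + D(595))*(481410 + (-69803 + Y)) = ((1/522)*468 + 0)*(481410 + (-69803 - 10780982385)) = (26/29 + 0)*(481410 - 10781052188) = (26/29)*(-10780570778) = -280294840228/29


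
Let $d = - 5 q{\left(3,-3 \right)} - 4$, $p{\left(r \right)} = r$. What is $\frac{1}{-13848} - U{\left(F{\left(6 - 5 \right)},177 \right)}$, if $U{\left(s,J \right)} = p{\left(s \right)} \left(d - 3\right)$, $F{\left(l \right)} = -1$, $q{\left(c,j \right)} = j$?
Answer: $\frac{110783}{13848} \approx 7.9999$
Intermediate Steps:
$d = 11$ ($d = \left(-5\right) \left(-3\right) - 4 = 15 - 4 = 11$)
$U{\left(s,J \right)} = 8 s$ ($U{\left(s,J \right)} = s \left(11 - 3\right) = s 8 = 8 s$)
$\frac{1}{-13848} - U{\left(F{\left(6 - 5 \right)},177 \right)} = \frac{1}{-13848} - 8 \left(-1\right) = - \frac{1}{13848} - -8 = - \frac{1}{13848} + 8 = \frac{110783}{13848}$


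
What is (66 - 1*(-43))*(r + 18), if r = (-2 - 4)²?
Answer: 5886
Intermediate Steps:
r = 36 (r = (-6)² = 36)
(66 - 1*(-43))*(r + 18) = (66 - 1*(-43))*(36 + 18) = (66 + 43)*54 = 109*54 = 5886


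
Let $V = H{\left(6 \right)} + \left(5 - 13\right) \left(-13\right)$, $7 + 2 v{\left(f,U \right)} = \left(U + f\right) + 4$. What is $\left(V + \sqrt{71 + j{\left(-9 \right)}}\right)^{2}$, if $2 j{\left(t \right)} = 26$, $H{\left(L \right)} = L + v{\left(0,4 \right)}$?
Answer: $\frac{49177}{4} + 442 \sqrt{21} \approx 14320.0$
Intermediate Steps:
$v{\left(f,U \right)} = - \frac{3}{2} + \frac{U}{2} + \frac{f}{2}$ ($v{\left(f,U \right)} = - \frac{7}{2} + \frac{\left(U + f\right) + 4}{2} = - \frac{7}{2} + \frac{4 + U + f}{2} = - \frac{7}{2} + \left(2 + \frac{U}{2} + \frac{f}{2}\right) = - \frac{3}{2} + \frac{U}{2} + \frac{f}{2}$)
$H{\left(L \right)} = \frac{1}{2} + L$ ($H{\left(L \right)} = L + \left(- \frac{3}{2} + \frac{1}{2} \cdot 4 + \frac{1}{2} \cdot 0\right) = L + \left(- \frac{3}{2} + 2 + 0\right) = L + \frac{1}{2} = \frac{1}{2} + L$)
$j{\left(t \right)} = 13$ ($j{\left(t \right)} = \frac{1}{2} \cdot 26 = 13$)
$V = \frac{221}{2}$ ($V = \left(\frac{1}{2} + 6\right) + \left(5 - 13\right) \left(-13\right) = \frac{13}{2} - -104 = \frac{13}{2} + 104 = \frac{221}{2} \approx 110.5$)
$\left(V + \sqrt{71 + j{\left(-9 \right)}}\right)^{2} = \left(\frac{221}{2} + \sqrt{71 + 13}\right)^{2} = \left(\frac{221}{2} + \sqrt{84}\right)^{2} = \left(\frac{221}{2} + 2 \sqrt{21}\right)^{2}$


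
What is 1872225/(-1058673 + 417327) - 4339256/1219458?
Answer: -844344038771/130349085078 ≈ -6.4776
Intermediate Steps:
1872225/(-1058673 + 417327) - 4339256/1219458 = 1872225/(-641346) - 4339256*1/1219458 = 1872225*(-1/641346) - 2169628/609729 = -624075/213782 - 2169628/609729 = -844344038771/130349085078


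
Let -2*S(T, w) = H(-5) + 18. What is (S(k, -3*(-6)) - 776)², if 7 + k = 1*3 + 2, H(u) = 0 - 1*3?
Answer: 2455489/4 ≈ 6.1387e+5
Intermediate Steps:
H(u) = -3 (H(u) = 0 - 3 = -3)
k = -2 (k = -7 + (1*3 + 2) = -7 + (3 + 2) = -7 + 5 = -2)
S(T, w) = -15/2 (S(T, w) = -(-3 + 18)/2 = -½*15 = -15/2)
(S(k, -3*(-6)) - 776)² = (-15/2 - 776)² = (-1567/2)² = 2455489/4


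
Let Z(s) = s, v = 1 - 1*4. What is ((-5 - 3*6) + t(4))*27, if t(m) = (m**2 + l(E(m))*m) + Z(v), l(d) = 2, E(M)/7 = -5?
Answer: -54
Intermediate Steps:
E(M) = -35 (E(M) = 7*(-5) = -35)
v = -3 (v = 1 - 4 = -3)
t(m) = -3 + m**2 + 2*m (t(m) = (m**2 + 2*m) - 3 = -3 + m**2 + 2*m)
((-5 - 3*6) + t(4))*27 = ((-5 - 3*6) + (-3 + 4**2 + 2*4))*27 = ((-5 - 18) + (-3 + 16 + 8))*27 = (-23 + 21)*27 = -2*27 = -54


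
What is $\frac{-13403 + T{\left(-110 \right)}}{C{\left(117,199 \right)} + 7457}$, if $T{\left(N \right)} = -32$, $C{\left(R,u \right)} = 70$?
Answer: $- \frac{13435}{7527} \approx -1.7849$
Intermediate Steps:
$\frac{-13403 + T{\left(-110 \right)}}{C{\left(117,199 \right)} + 7457} = \frac{-13403 - 32}{70 + 7457} = - \frac{13435}{7527}$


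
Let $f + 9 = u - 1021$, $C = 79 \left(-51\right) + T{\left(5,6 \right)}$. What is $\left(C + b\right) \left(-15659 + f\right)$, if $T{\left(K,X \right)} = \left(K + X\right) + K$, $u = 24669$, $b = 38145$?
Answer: $272373360$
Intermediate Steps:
$T{\left(K,X \right)} = X + 2 K$
$C = -4013$ ($C = 79 \left(-51\right) + \left(6 + 2 \cdot 5\right) = -4029 + \left(6 + 10\right) = -4029 + 16 = -4013$)
$f = 23639$ ($f = -9 + \left(24669 - 1021\right) = -9 + 23648 = 23639$)
$\left(C + b\right) \left(-15659 + f\right) = \left(-4013 + 38145\right) \left(-15659 + 23639\right) = 34132 \cdot 7980 = 272373360$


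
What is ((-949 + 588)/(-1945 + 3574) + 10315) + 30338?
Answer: 66223376/1629 ≈ 40653.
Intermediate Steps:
((-949 + 588)/(-1945 + 3574) + 10315) + 30338 = (-361/1629 + 10315) + 30338 = 16802774/1629 + 30338 = 66223376/1629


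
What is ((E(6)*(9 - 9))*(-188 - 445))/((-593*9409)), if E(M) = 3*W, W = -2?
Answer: 0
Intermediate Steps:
E(M) = -6 (E(M) = 3*(-2) = -6)
((E(6)*(9 - 9))*(-188 - 445))/((-593*9409)) = ((-6*(9 - 9))*(-188 - 445))/((-593*9409)) = (-6*0*(-633))/(-5579537) = (0*(-633))*(-1/5579537) = 0*(-1/5579537) = 0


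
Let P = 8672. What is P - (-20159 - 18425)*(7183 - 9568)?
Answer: -92014168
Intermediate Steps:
P - (-20159 - 18425)*(7183 - 9568) = 8672 - (-20159 - 18425)*(7183 - 9568) = 8672 - (-38584)*(-2385) = 8672 - 1*92022840 = 8672 - 92022840 = -92014168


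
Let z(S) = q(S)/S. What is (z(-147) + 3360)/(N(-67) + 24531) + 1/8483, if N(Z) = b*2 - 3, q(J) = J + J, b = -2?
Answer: 14272185/104018546 ≈ 0.13721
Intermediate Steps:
q(J) = 2*J
N(Z) = -7 (N(Z) = -2*2 - 3 = -4 - 3 = -7)
z(S) = 2 (z(S) = (2*S)/S = 2)
(z(-147) + 3360)/(N(-67) + 24531) + 1/8483 = (2 + 3360)/(-7 + 24531) + 1/8483 = 3362/24524 + 1/8483 = 3362*(1/24524) + 1/8483 = 1681/12262 + 1/8483 = 14272185/104018546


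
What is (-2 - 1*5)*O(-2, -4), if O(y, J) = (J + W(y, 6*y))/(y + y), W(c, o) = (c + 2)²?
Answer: -7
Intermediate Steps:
W(c, o) = (2 + c)²
O(y, J) = (J + (2 + y)²)/(2*y) (O(y, J) = (J + (2 + y)²)/(y + y) = (J + (2 + y)²)/((2*y)) = (J + (2 + y)²)*(1/(2*y)) = (J + (2 + y)²)/(2*y))
(-2 - 1*5)*O(-2, -4) = (-2 - 1*5)*((½)*(-4 + (2 - 2)²)/(-2)) = (-2 - 5)*((½)*(-½)*(-4 + 0²)) = -7*(-1)*(-4 + 0)/(2*2) = -7*(-1)*(-4)/(2*2) = -7*1 = -7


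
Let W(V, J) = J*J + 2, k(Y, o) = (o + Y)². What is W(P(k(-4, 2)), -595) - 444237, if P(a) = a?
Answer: -90210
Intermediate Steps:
k(Y, o) = (Y + o)²
W(V, J) = 2 + J² (W(V, J) = J² + 2 = 2 + J²)
W(P(k(-4, 2)), -595) - 444237 = (2 + (-595)²) - 444237 = (2 + 354025) - 444237 = 354027 - 444237 = -90210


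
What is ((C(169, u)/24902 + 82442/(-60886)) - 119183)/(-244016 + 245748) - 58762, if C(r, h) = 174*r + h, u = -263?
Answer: -77245717277732655/1313014626952 ≈ -58831.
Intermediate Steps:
C(r, h) = h + 174*r
((C(169, u)/24902 + 82442/(-60886)) - 119183)/(-244016 + 245748) - 58762 = (((-263 + 174*169)/24902 + 82442/(-60886)) - 119183)/(-244016 + 245748) - 58762 = (((-263 + 29406)*(1/24902) + 82442*(-1/60886)) - 119183)/1732 - 58762 = ((29143*(1/24902) - 41221/30443) - 119183)*(1/1732) - 58762 = ((29143/24902 - 41221/30443) - 119183)*(1/1732) - 58762 = (-139284993/758091586 - 119183)*(1/1732) - 58762 = -90351768779231/758091586*1/1732 - 58762 = -90351768779231/1313014626952 - 58762 = -77245717277732655/1313014626952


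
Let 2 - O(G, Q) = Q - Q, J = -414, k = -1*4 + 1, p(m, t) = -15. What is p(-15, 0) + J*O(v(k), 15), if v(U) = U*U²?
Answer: -843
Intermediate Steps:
k = -3 (k = -4 + 1 = -3)
v(U) = U³
O(G, Q) = 2 (O(G, Q) = 2 - (Q - Q) = 2 - 1*0 = 2 + 0 = 2)
p(-15, 0) + J*O(v(k), 15) = -15 - 414*2 = -15 - 828 = -843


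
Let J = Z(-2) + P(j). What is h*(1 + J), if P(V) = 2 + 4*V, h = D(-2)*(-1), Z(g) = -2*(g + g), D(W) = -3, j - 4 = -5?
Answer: 21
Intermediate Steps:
j = -1 (j = 4 - 5 = -1)
Z(g) = -4*g
h = 3 (h = -3*(-1) = 3)
J = 6 (J = -4*(-2) + (2 + 4*(-1)) = 8 + (2 - 4) = 8 - 2 = 6)
h*(1 + J) = 3*(1 + 6) = 3*7 = 21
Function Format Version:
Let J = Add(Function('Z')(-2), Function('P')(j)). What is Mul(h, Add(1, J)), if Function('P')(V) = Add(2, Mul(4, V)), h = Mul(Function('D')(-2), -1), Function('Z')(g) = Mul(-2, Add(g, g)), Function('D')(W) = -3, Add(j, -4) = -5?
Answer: 21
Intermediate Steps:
j = -1 (j = Add(4, -5) = -1)
Function('Z')(g) = Mul(-4, g) (Function('Z')(g) = Mul(-2, Mul(2, g)) = Mul(-4, g))
h = 3 (h = Mul(-3, -1) = 3)
J = 6 (J = Add(Mul(-4, -2), Add(2, Mul(4, -1))) = Add(8, Add(2, -4)) = Add(8, -2) = 6)
Mul(h, Add(1, J)) = Mul(3, Add(1, 6)) = Mul(3, 7) = 21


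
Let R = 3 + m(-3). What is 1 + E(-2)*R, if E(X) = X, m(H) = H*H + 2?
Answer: -27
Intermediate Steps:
m(H) = 2 + H² (m(H) = H² + 2 = 2 + H²)
R = 14 (R = 3 + (2 + (-3)²) = 3 + (2 + 9) = 3 + 11 = 14)
1 + E(-2)*R = 1 - 2*14 = 1 - 28 = -27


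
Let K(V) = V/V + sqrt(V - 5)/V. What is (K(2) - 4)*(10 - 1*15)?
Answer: 15 - 5*I*sqrt(3)/2 ≈ 15.0 - 4.3301*I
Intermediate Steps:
K(V) = 1 + sqrt(-5 + V)/V
(K(2) - 4)*(10 - 1*15) = ((2 + sqrt(-5 + 2))/2 - 4)*(10 - 1*15) = ((2 + sqrt(-3))/2 - 4)*(10 - 15) = ((2 + I*sqrt(3))/2 - 4)*(-5) = ((1 + I*sqrt(3)/2) - 4)*(-5) = (-3 + I*sqrt(3)/2)*(-5) = 15 - 5*I*sqrt(3)/2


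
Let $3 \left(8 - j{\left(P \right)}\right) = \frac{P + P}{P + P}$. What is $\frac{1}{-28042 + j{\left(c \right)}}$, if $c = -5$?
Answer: $- \frac{3}{84103} \approx -3.5671 \cdot 10^{-5}$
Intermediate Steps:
$j{\left(P \right)} = \frac{23}{3}$ ($j{\left(P \right)} = 8 - \frac{\left(P + P\right) \frac{1}{P + P}}{3} = 8 - \frac{2 P \frac{1}{2 P}}{3} = 8 - \frac{1}{3} = \frac{23}{3}$)
$\frac{1}{-28042 + j{\left(c \right)}} = \frac{1}{-28042 + \frac{23}{3}} = \frac{1}{- \frac{84103}{3}} = - \frac{3}{84103}$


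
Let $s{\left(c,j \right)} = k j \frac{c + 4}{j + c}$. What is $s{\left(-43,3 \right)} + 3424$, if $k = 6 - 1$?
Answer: $\frac{27509}{8} \approx 3438.6$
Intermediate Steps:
$k = 5$
$s{\left(c,j \right)} = \frac{5 j \left(4 + c\right)}{c + j}$ ($s{\left(c,j \right)} = 5 j \frac{c + 4}{j + c} = 5 j \frac{4 + c}{c + j} = \frac{5 j \left(4 + c\right)}{c + j}$)
$s{\left(-43,3 \right)} + 3424 = 5 \cdot 3 \frac{1}{-43 + 3} \left(4 - 43\right) + 3424 = 5 \cdot 3 \frac{1}{-40} \left(-39\right) + 3424 = 5 \cdot 3 \left(- \frac{1}{40}\right) \left(-39\right) + 3424 = \frac{117}{8} + 3424 = \frac{27509}{8}$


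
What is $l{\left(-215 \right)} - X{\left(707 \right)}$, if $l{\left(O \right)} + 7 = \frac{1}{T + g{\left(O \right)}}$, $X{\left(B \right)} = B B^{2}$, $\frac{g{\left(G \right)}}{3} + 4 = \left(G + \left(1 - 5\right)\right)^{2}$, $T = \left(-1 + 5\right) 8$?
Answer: $- \frac{50854348854749}{143903} \approx -3.5339 \cdot 10^{8}$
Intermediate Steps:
$T = 32$ ($T = 4 \cdot 8 = 32$)
$g{\left(G \right)} = -12 + 3 \left(-4 + G\right)^{2}$ ($g{\left(G \right)} = -12 + 3 \left(G + \left(1 - 5\right)\right)^{2} = -12 + 3 \left(G - 4\right)^{2} = -12 + 3 \left(-4 + G\right)^{2}$)
$X{\left(B \right)} = B^{3}$
$l{\left(O \right)} = -7 + \frac{1}{20 + 3 \left(-4 + O\right)^{2}}$ ($l{\left(O \right)} = -7 + \frac{1}{32 + \left(-12 + 3 \left(-4 + O\right)^{2}\right)} = -7 + \frac{1}{20 + 3 \left(-4 + O\right)^{2}}$)
$l{\left(-215 \right)} - X{\left(707 \right)} = \frac{-139 - 21 \left(-4 - 215\right)^{2}}{20 + 3 \left(-4 - 215\right)^{2}} - 707^{3} = \frac{-139 - 21 \left(-219\right)^{2}}{20 + 3 \left(-219\right)^{2}} - 353393243 = \frac{-139 - 1007181}{20 + 3 \cdot 47961} - 353393243 = \frac{-139 - 1007181}{20 + 143883} - 353393243 = \frac{1}{143903} \left(-1007320\right) - 353393243 = - \frac{1007320}{143903} - 353393243 = - \frac{50854348854749}{143903}$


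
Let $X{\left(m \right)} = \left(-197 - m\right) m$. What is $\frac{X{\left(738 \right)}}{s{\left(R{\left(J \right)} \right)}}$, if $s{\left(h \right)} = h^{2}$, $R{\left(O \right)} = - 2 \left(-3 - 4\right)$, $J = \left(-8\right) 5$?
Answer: $- \frac{345015}{98} \approx -3520.6$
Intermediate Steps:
$J = -40$
$R{\left(O \right)} = 14$ ($R{\left(O \right)} = \left(-2\right) \left(-7\right) = 14$)
$X{\left(m \right)} = m \left(-197 - m\right)$
$\frac{X{\left(738 \right)}}{s{\left(R{\left(J \right)} \right)}} = \frac{\left(-1\right) 738 \left(197 + 738\right)}{14^{2}} = \frac{\left(-1\right) 738 \cdot 935}{196} = \left(-690030\right) \frac{1}{196} = - \frac{345015}{98}$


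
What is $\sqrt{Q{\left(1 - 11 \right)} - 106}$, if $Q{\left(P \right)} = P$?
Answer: $2 i \sqrt{29} \approx 10.77 i$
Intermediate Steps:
$\sqrt{Q{\left(1 - 11 \right)} - 106} = \sqrt{\left(1 - 11\right) - 106} = \sqrt{-10 - 106} = \sqrt{-116} = 2 i \sqrt{29}$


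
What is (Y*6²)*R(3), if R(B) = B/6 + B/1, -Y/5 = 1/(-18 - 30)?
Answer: 105/8 ≈ 13.125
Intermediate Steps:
Y = 5/48 (Y = -5/(-18 - 30) = -5/(-48) = -5*(-1/48) = 5/48 ≈ 0.10417)
R(B) = 7*B/6 (R(B) = B*(⅙) + B*1 = B/6 + B = 7*B/6)
(Y*6²)*R(3) = ((5/48)*6²)*((7/6)*3) = ((5/48)*36)*(7/2) = (15/4)*(7/2) = 105/8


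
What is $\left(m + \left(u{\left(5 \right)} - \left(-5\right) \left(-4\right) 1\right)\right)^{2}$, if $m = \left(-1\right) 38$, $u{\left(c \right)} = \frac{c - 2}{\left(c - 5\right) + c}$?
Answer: $\frac{82369}{25} \approx 3294.8$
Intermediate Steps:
$u{\left(c \right)} = \frac{-2 + c}{-5 + 2 c}$ ($u{\left(c \right)} = \frac{-2 + c}{\left(-5 + c\right) + c} = \frac{-2 + c}{-5 + 2 c}$)
$m = -38$
$\left(m + \left(u{\left(5 \right)} - \left(-5\right) \left(-4\right) 1\right)\right)^{2} = \left(-38 - \left(\left(-5\right) \left(-4\right) 1 - \frac{-2 + 5}{-5 + 2 \cdot 5}\right)\right)^{2} = \left(-38 - \left(20 - \frac{1}{-5 + 10} \cdot 3\right)\right)^{2} = \left(-38 - \left(20 - \frac{1}{5} \cdot 3\right)\right)^{2} = \left(-38 + \left(\frac{1}{5} \cdot 3 - 20\right)\right)^{2} = \left(-38 + \left(\frac{3}{5} - 20\right)\right)^{2} = \left(-38 - \frac{97}{5}\right)^{2} = \left(- \frac{287}{5}\right)^{2} = \frac{82369}{25}$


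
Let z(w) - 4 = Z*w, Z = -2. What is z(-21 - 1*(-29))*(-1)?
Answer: 12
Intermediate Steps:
z(w) = 4 - 2*w
z(-21 - 1*(-29))*(-1) = (4 - 2*(-21 - 1*(-29)))*(-1) = (4 - 2*(-21 + 29))*(-1) = (4 - 2*8)*(-1) = (4 - 16)*(-1) = -12*(-1) = 12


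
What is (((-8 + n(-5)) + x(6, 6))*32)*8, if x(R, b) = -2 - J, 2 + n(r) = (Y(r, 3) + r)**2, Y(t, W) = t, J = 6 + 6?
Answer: 19456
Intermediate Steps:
J = 12
n(r) = -2 + 4*r**2 (n(r) = -2 + (r + r)**2 = -2 + (2*r)**2 = -2 + 4*r**2)
x(R, b) = -14 (x(R, b) = -2 - 1*12 = -2 - 12 = -14)
(((-8 + n(-5)) + x(6, 6))*32)*8 = (((-8 + (-2 + 4*(-5)**2)) - 14)*32)*8 = (((-8 + (-2 + 4*25)) - 14)*32)*8 = (((-8 + (-2 + 100)) - 14)*32)*8 = (((-8 + 98) - 14)*32)*8 = ((90 - 14)*32)*8 = (76*32)*8 = 2432*8 = 19456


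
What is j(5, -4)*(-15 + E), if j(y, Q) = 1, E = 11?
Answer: -4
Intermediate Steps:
j(5, -4)*(-15 + E) = 1*(-15 + 11) = 1*(-4) = -4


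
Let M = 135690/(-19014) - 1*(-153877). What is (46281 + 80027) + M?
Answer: 887883650/3169 ≈ 2.8018e+5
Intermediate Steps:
M = 487613598/3169 (M = 135690*(-1/19014) + 153877 = -22615/3169 + 153877 = 487613598/3169 ≈ 1.5387e+5)
(46281 + 80027) + M = (46281 + 80027) + 487613598/3169 = 126308 + 487613598/3169 = 887883650/3169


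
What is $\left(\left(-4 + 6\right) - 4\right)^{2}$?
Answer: $4$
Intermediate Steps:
$\left(\left(-4 + 6\right) - 4\right)^{2} = \left(2 - 4\right)^{2} = \left(-2\right)^{2} = 4$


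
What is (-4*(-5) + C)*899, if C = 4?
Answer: 21576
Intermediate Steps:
(-4*(-5) + C)*899 = (-4*(-5) + 4)*899 = (20 + 4)*899 = 24*899 = 21576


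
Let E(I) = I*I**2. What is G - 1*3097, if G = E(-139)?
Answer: -2688716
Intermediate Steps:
E(I) = I**3
G = -2685619 (G = (-139)**3 = -2685619)
G - 1*3097 = -2685619 - 1*3097 = -2685619 - 3097 = -2688716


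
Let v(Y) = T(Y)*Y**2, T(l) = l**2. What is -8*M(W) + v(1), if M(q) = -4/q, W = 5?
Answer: 37/5 ≈ 7.4000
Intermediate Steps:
v(Y) = Y**4 (v(Y) = Y**2*Y**2 = Y**4)
-8*M(W) + v(1) = -(-32)/5 + 1**4 = -(-32)/5 + 1 = -8*(-4/5) + 1 = 32/5 + 1 = 37/5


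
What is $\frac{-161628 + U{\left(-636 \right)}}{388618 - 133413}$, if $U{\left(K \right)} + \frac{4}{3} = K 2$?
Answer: $- \frac{488704}{765615} \approx -0.63832$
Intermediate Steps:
$U{\left(K \right)} = - \frac{4}{3} + 2 K$ ($U{\left(K \right)} = - \frac{4}{3} + K 2 = - \frac{4}{3} + 2 K$)
$\frac{-161628 + U{\left(-636 \right)}}{388618 - 133413} = \frac{-161628 + \left(- \frac{4}{3} + 2 \left(-636\right)\right)}{388618 - 133413} = \frac{-161628 - \frac{3820}{3}}{255205} = \left(-161628 - \frac{3820}{3}\right) \frac{1}{255205} = \left(- \frac{488704}{3}\right) \frac{1}{255205} = - \frac{488704}{765615}$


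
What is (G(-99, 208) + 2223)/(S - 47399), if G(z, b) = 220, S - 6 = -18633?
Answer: -2443/66026 ≈ -0.037001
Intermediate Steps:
S = -18627 (S = 6 - 18633 = -18627)
(G(-99, 208) + 2223)/(S - 47399) = (220 + 2223)/(-18627 - 47399) = 2443/(-66026) = 2443*(-1/66026) = -2443/66026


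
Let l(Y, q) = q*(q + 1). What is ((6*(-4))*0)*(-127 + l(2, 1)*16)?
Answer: 0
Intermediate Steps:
l(Y, q) = q*(1 + q)
((6*(-4))*0)*(-127 + l(2, 1)*16) = ((6*(-4))*0)*(-127 + (1*(1 + 1))*16) = (-24*0)*(-127 + (1*2)*16) = 0*(-127 + 2*16) = 0*(-127 + 32) = 0*(-95) = 0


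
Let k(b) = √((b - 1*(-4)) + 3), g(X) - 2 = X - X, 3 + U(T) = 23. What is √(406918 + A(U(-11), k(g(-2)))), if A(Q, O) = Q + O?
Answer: √406941 ≈ 637.92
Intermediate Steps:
U(T) = 20 (U(T) = -3 + 23 = 20)
g(X) = 2 (g(X) = 2 + (X - X) = 2 + 0 = 2)
k(b) = √(7 + b) (k(b) = √((b + 4) + 3) = √((4 + b) + 3) = √(7 + b))
A(Q, O) = O + Q
√(406918 + A(U(-11), k(g(-2)))) = √(406918 + (√(7 + 2) + 20)) = √(406918 + (√9 + 20)) = √(406918 + (3 + 20)) = √(406918 + 23) = √406941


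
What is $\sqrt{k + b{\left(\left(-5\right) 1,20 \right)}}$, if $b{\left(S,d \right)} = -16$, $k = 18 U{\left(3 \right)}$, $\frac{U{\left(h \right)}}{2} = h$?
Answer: $2 \sqrt{23} \approx 9.5917$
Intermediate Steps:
$U{\left(h \right)} = 2 h$
$k = 108$ ($k = 18 \cdot 2 \cdot 3 = 18 \cdot 6 = 108$)
$\sqrt{k + b{\left(\left(-5\right) 1,20 \right)}} = \sqrt{108 - 16} = \sqrt{92} = 2 \sqrt{23}$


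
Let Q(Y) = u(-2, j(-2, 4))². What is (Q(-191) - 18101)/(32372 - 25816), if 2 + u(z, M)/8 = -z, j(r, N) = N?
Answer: -18101/6556 ≈ -2.7610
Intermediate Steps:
u(z, M) = -16 - 8*z (u(z, M) = -16 + 8*(-z) = -16 - 8*z)
Q(Y) = 0 (Q(Y) = (-16 - 8*(-2))² = (-16 + 16)² = 0² = 0)
(Q(-191) - 18101)/(32372 - 25816) = (0 - 18101)/(32372 - 25816) = -18101/6556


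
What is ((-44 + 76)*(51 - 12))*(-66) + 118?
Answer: -82250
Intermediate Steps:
((-44 + 76)*(51 - 12))*(-66) + 118 = (32*39)*(-66) + 118 = 1248*(-66) + 118 = -82368 + 118 = -82250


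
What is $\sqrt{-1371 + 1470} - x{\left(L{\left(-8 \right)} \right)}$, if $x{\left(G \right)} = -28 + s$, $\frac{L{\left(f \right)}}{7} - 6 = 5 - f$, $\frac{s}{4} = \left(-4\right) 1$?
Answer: $44 + 3 \sqrt{11} \approx 53.95$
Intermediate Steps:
$s = -16$ ($s = 4 \left(\left(-4\right) 1\right) = 4 \left(-4\right) = -16$)
$L{\left(f \right)} = 77 - 7 f$ ($L{\left(f \right)} = 42 + 7 \left(5 - f\right) = 42 - \left(-35 + 7 f\right) = 77 - 7 f$)
$x{\left(G \right)} = -44$ ($x{\left(G \right)} = -28 - 16 = -44$)
$\sqrt{-1371 + 1470} - x{\left(L{\left(-8 \right)} \right)} = \sqrt{-1371 + 1470} - -44 = \sqrt{99} + 44 = 3 \sqrt{11} + 44 = 44 + 3 \sqrt{11}$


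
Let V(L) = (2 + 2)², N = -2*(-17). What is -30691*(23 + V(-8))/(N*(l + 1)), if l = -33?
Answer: 1196949/1088 ≈ 1100.1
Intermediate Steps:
N = 34
V(L) = 16 (V(L) = 4² = 16)
-30691*(23 + V(-8))/(N*(l + 1)) = -30691*(23 + 16)/(34*(-33 + 1)) = -30691/(-32/39*34) = -30691/(-32*1/39*34) = -30691/((-32/39*34)) = -30691/(-1088/39) = -30691*(-39/1088) = 1196949/1088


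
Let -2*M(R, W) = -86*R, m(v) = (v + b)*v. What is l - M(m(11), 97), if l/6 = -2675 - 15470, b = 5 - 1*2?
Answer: -115492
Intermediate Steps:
b = 3 (b = 5 - 2 = 3)
m(v) = v*(3 + v) (m(v) = (v + 3)*v = (3 + v)*v = v*(3 + v))
M(R, W) = 43*R (M(R, W) = -(-43)*R = 43*R)
l = -108870 (l = 6*(-2675 - 15470) = 6*(-18145) = -108870)
l - M(m(11), 97) = -108870 - 43*11*(3 + 11) = -108870 - 43*11*14 = -108870 - 43*154 = -108870 - 1*6622 = -108870 - 6622 = -115492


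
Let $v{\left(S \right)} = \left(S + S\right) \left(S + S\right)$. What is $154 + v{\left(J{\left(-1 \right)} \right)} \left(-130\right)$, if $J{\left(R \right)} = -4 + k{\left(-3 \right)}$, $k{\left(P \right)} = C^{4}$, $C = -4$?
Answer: $-33021926$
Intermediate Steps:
$k{\left(P \right)} = 256$ ($k{\left(P \right)} = \left(-4\right)^{4} = 256$)
$J{\left(R \right)} = 252$ ($J{\left(R \right)} = -4 + 256 = 252$)
$v{\left(S \right)} = 4 S^{2}$ ($v{\left(S \right)} = 2 S 2 S = 4 S^{2}$)
$154 + v{\left(J{\left(-1 \right)} \right)} \left(-130\right) = 154 + 4 \cdot 252^{2} \left(-130\right) = 154 + 4 \cdot 63504 \left(-130\right) = 154 + 254016 \left(-130\right) = 154 - 33022080 = -33021926$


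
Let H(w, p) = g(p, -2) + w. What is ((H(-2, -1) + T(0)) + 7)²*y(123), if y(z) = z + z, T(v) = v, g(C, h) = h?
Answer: 2214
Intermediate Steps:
y(z) = 2*z
H(w, p) = -2 + w
((H(-2, -1) + T(0)) + 7)²*y(123) = (((-2 - 2) + 0) + 7)²*(2*123) = ((-4 + 0) + 7)²*246 = (-4 + 7)²*246 = 3²*246 = 9*246 = 2214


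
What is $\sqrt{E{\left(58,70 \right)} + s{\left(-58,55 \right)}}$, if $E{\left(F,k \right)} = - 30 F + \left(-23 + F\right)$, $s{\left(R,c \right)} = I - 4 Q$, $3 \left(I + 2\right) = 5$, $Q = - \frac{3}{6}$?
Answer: $\frac{i \sqrt{15330}}{3} \approx 41.271 i$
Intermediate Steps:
$Q = - \frac{1}{2}$ ($Q = \left(-3\right) \frac{1}{6} = - \frac{1}{2} \approx -0.5$)
$I = - \frac{1}{3}$ ($I = -2 + \frac{1}{3} \cdot 5 = -2 + \frac{5}{3} = - \frac{1}{3} \approx -0.33333$)
$s{\left(R,c \right)} = \frac{5}{3}$ ($s{\left(R,c \right)} = - \frac{1}{3} - -2 = - \frac{1}{3} + 2 = \frac{5}{3}$)
$E{\left(F,k \right)} = -23 - 29 F$
$\sqrt{E{\left(58,70 \right)} + s{\left(-58,55 \right)}} = \sqrt{\left(-23 - 1682\right) + \frac{5}{3}} = \sqrt{-1705 + \frac{5}{3}} = \sqrt{- \frac{5110}{3}} = \frac{i \sqrt{15330}}{3}$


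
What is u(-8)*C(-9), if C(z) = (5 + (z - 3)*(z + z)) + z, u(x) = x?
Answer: -1696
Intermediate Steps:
C(z) = 5 + z + 2*z*(-3 + z) (C(z) = (5 + (-3 + z)*(2*z)) + z = (5 + 2*z*(-3 + z)) + z = 5 + z + 2*z*(-3 + z))
u(-8)*C(-9) = -8*(5 - 5*(-9) + 2*(-9)**2) = -8*(5 + 45 + 2*81) = -8*(5 + 45 + 162) = -8*212 = -1696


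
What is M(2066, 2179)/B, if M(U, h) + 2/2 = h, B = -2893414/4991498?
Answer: -5435741322/1446707 ≈ -3757.3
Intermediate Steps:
B = -1446707/2495749 (B = -2893414*1/4991498 = -1446707/2495749 ≈ -0.57967)
M(U, h) = -1 + h
M(2066, 2179)/B = (-1 + 2179)/(-1446707/2495749) = 2178*(-2495749/1446707) = -5435741322/1446707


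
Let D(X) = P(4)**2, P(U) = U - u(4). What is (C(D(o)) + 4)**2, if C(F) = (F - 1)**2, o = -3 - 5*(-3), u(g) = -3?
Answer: 5326864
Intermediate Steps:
P(U) = 3 + U (P(U) = U - 1*(-3) = U + 3 = 3 + U)
o = 12 (o = -3 + 15 = 12)
D(X) = 49 (D(X) = (3 + 4)**2 = 7**2 = 49)
C(F) = (-1 + F)**2
(C(D(o)) + 4)**2 = ((-1 + 49)**2 + 4)**2 = (48**2 + 4)**2 = (2304 + 4)**2 = 2308**2 = 5326864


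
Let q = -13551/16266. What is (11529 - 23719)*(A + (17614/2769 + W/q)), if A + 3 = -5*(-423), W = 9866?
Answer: 1482643027963060/12507573 ≈ 1.1854e+8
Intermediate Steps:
q = -4517/5422 (q = -13551*1/16266 = -4517/5422 ≈ -0.83309)
A = 2112 (A = -3 - 5*(-423) = -3 + 2115 = 2112)
(11529 - 23719)*(A + (17614/2769 + W/q)) = (11529 - 23719)*(2112 + (17614/2769 + 9866/(-4517/5422))) = -12190*(2112 + (17614*(1/2769) + 9866*(-5422/4517))) = -12190*(2112 + (17614/2769 - 53493452/4517)) = -12190*(2112 - 148043806150/12507573) = -12190*(-121627811974/12507573) = 1482643027963060/12507573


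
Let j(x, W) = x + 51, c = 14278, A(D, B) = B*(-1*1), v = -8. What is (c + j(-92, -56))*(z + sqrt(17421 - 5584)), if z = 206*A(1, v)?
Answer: 23462576 + 14237*sqrt(11837) ≈ 2.5012e+7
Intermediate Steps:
A(D, B) = -B (A(D, B) = B*(-1) = -B)
j(x, W) = 51 + x
z = 1648 (z = 206*(-1*(-8)) = 206*8 = 1648)
(c + j(-92, -56))*(z + sqrt(17421 - 5584)) = (14278 + (51 - 92))*(1648 + sqrt(17421 - 5584)) = (14278 - 41)*(1648 + sqrt(11837)) = 14237*(1648 + sqrt(11837)) = 23462576 + 14237*sqrt(11837)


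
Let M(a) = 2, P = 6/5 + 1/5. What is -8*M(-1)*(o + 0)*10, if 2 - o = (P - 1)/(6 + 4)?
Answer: -1568/5 ≈ -313.60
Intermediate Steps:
P = 7/5 (P = 6*(⅕) + 1*(⅕) = 6/5 + ⅕ = 7/5 ≈ 1.4000)
o = 49/25 (o = 2 - (7/5 - 1)/(6 + 4) = 2 - 2/(5*10) = 2 - 1*1/25 = 2 - 1/25 = 49/25 ≈ 1.9600)
-8*M(-1)*(o + 0)*10 = -16*(49/25 + 0)*10 = -16*49/25*10 = -8*98/25*10 = -784/25*10 = -1568/5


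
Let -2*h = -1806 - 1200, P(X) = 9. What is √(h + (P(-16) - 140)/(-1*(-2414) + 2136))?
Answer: √1244610458/910 ≈ 38.768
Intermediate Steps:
h = 1503 (h = -(-1806 - 1200)/2 = -½*(-3006) = 1503)
√(h + (P(-16) - 140)/(-1*(-2414) + 2136)) = √(1503 + (9 - 140)/(-1*(-2414) + 2136)) = √(1503 - 131/(2414 + 2136)) = √(1503 - 131/4550) = √(6838519/4550) = √1244610458/910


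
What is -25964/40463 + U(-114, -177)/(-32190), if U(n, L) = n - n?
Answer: -25964/40463 ≈ -0.64167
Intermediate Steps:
U(n, L) = 0
-25964/40463 + U(-114, -177)/(-32190) = -25964/40463 + 0/(-32190) = -25964*1/40463 + 0*(-1/32190) = -25964/40463 + 0 = -25964/40463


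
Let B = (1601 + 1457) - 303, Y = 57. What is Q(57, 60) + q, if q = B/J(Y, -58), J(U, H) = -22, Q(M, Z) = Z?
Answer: -1435/22 ≈ -65.227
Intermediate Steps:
B = 2755 (B = 3058 - 303 = 2755)
q = -2755/22 (q = 2755/(-22) = 2755*(-1/22) = -2755/22 ≈ -125.23)
Q(57, 60) + q = 60 - 2755/22 = -1435/22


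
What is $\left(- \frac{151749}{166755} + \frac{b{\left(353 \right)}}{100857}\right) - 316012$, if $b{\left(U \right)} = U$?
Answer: $- \frac{1771611440684266}{5606136345} \approx -3.1601 \cdot 10^{5}$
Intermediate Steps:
$\left(- \frac{151749}{166755} + \frac{b{\left(353 \right)}}{100857}\right) - 316012 = \left(- \frac{151749}{166755} + \frac{353}{100857}\right) - 316012 = \left(\left(-151749\right) \frac{1}{166755} + 353 \cdot \frac{1}{100857}\right) - 316012 = \left(- \frac{50583}{55585} + \frac{353}{100857}\right) - 316012 = - \frac{5082028126}{5606136345} - 316012 = - \frac{1771611440684266}{5606136345}$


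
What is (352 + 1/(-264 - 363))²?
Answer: 48709814209/393129 ≈ 1.2390e+5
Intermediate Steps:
(352 + 1/(-264 - 363))² = (352 + 1/(-627))² = (352 - 1/627)² = (220703/627)² = 48709814209/393129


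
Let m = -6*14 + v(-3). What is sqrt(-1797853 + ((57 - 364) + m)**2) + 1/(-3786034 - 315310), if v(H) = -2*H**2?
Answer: -1/4101344 + 2*I*sqrt(407643) ≈ -2.4382e-7 + 1276.9*I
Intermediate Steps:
m = -102 (m = -6*14 - 2*(-3)**2 = -84 - 2*9 = -84 - 18 = -102)
sqrt(-1797853 + ((57 - 364) + m)**2) + 1/(-3786034 - 315310) = sqrt(-1797853 + ((57 - 364) - 102)**2) + 1/(-3786034 - 315310) = sqrt(-1797853 + (-307 - 102)**2) + 1/(-4101344) = sqrt(-1797853 + (-409)**2) - 1/4101344 = sqrt(-1797853 + 167281) - 1/4101344 = sqrt(-1630572) - 1/4101344 = 2*I*sqrt(407643) - 1/4101344 = -1/4101344 + 2*I*sqrt(407643)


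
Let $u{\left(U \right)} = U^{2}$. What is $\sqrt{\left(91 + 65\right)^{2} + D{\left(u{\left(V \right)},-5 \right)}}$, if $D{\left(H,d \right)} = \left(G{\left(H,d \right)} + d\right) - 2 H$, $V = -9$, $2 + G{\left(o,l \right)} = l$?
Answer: $\sqrt{24162} \approx 155.44$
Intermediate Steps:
$G{\left(o,l \right)} = -2 + l$
$D{\left(H,d \right)} = -2 - 2 H + 2 d$ ($D{\left(H,d \right)} = \left(\left(-2 + d\right) + d\right) - 2 H = \left(-2 + 2 d\right) - 2 H = -2 - 2 H + 2 d$)
$\sqrt{\left(91 + 65\right)^{2} + D{\left(u{\left(V \right)},-5 \right)}} = \sqrt{\left(91 + 65\right)^{2} - \left(12 + 162\right)} = \sqrt{156^{2} - 174} = \sqrt{24336 - 174} = \sqrt{24162}$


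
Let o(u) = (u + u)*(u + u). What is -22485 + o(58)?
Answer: -9029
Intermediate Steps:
o(u) = 4*u**2 (o(u) = (2*u)*(2*u) = 4*u**2)
-22485 + o(58) = -22485 + 4*58**2 = -22485 + 4*3364 = -22485 + 13456 = -9029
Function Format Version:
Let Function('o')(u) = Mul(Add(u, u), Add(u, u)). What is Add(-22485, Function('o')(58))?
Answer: -9029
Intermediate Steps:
Function('o')(u) = Mul(4, Pow(u, 2)) (Function('o')(u) = Mul(Mul(2, u), Mul(2, u)) = Mul(4, Pow(u, 2)))
Add(-22485, Function('o')(58)) = Add(-22485, Mul(4, Pow(58, 2))) = Add(-22485, Mul(4, 3364)) = Add(-22485, 13456) = -9029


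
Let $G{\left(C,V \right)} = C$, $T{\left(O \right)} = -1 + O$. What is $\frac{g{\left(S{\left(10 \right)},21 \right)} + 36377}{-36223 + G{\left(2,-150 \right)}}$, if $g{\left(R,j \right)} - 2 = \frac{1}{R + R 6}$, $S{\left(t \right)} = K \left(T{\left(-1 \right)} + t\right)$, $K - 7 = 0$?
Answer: $- \frac{14260569}{14198632} \approx -1.0044$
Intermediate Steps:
$K = 7$ ($K = 7 + 0 = 7$)
$S{\left(t \right)} = -14 + 7 t$ ($S{\left(t \right)} = 7 \left(\left(-1 - 1\right) + t\right) = 7 \left(-2 + t\right) = -14 + 7 t$)
$g{\left(R,j \right)} = 2 + \frac{1}{7 R}$ ($g{\left(R,j \right)} = 2 + \frac{1}{R + R 6} = 2 + \frac{1}{R + 6 R} = 2 + \frac{1}{7 R}$)
$\frac{g{\left(S{\left(10 \right)},21 \right)} + 36377}{-36223 + G{\left(2,-150 \right)}} = \frac{\left(2 + \frac{1}{7 \left(-14 + 7 \cdot 10\right)}\right) + 36377}{-36223 + 2} = \frac{\left(2 + \frac{1}{7 \left(-14 + 70\right)}\right) + 36377}{-36221} = \left(\left(2 + \frac{1}{7 \cdot 56}\right) + 36377\right) \left(- \frac{1}{36221}\right) = \left(\left(2 + \frac{1}{7} \cdot \frac{1}{56}\right) + 36377\right) \left(- \frac{1}{36221}\right) = \left(\left(2 + \frac{1}{392}\right) + 36377\right) \left(- \frac{1}{36221}\right) = \left(\frac{785}{392} + 36377\right) \left(- \frac{1}{36221}\right) = \frac{14260569}{392} \left(- \frac{1}{36221}\right) = - \frac{14260569}{14198632}$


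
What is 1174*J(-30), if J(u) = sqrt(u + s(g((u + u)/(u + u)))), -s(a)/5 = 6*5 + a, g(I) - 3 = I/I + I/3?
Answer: 12914*I*sqrt(15)/3 ≈ 16672.0*I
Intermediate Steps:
g(I) = 4 + I/3 (g(I) = 3 + (I/I + I/3) = 3 + (1 + I*(1/3)) = 3 + (1 + I/3) = 4 + I/3)
s(a) = -150 - 5*a (s(a) = -5*(6*5 + a) = -5*(30 + a) = -150 - 5*a)
J(u) = sqrt(-515/3 + u) (J(u) = sqrt(u + (-150 - 5*(4 + ((u + u)/(u + u))/3))) = sqrt(u + (-150 - 5*(4 + ((2*u)/((2*u)))/3))) = sqrt(u + (-150 - 5*(4 + ((2*u)*(1/(2*u)))/3))) = sqrt(u + (-150 - 5*(4 + (1/3)*1))) = sqrt(u + (-150 - 5*(4 + 1/3))) = sqrt(u + (-150 - 5*13/3)) = sqrt(u + (-150 - 65/3)) = sqrt(u - 515/3) = sqrt(-515/3 + u))
1174*J(-30) = 1174*(sqrt(-1545 + 9*(-30))/3) = 1174*(sqrt(-1545 - 270)/3) = 1174*(sqrt(-1815)/3) = 1174*((11*I*sqrt(15))/3) = 1174*(11*I*sqrt(15)/3) = 12914*I*sqrt(15)/3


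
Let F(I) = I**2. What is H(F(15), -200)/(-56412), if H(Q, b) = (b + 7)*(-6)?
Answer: -193/9402 ≈ -0.020528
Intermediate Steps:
H(Q, b) = -42 - 6*b (H(Q, b) = (7 + b)*(-6) = -42 - 6*b)
H(F(15), -200)/(-56412) = (-42 - 6*(-200))/(-56412) = (-42 + 1200)*(-1/56412) = 1158*(-1/56412) = -193/9402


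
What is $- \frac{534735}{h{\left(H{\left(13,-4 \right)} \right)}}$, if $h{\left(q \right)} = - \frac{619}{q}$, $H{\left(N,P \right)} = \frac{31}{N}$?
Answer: $\frac{16576785}{8047} \approx 2060.0$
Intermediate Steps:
$- \frac{534735}{h{\left(H{\left(13,-4 \right)} \right)}} = - \frac{534735}{\left(-619\right) \frac{1}{31 \cdot \frac{1}{13}}} = - \frac{534735}{\left(-619\right) \frac{1}{\frac{31}{13}}} = - \frac{534735}{\left(-619\right) \frac{13}{31}} = - \frac{534735}{- \frac{8047}{31}} = \left(-534735\right) \left(- \frac{31}{8047}\right) = \frac{16576785}{8047}$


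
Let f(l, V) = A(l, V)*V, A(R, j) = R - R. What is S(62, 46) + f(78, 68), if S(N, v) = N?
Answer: 62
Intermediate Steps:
A(R, j) = 0
f(l, V) = 0 (f(l, V) = 0*V = 0)
S(62, 46) + f(78, 68) = 62 + 0 = 62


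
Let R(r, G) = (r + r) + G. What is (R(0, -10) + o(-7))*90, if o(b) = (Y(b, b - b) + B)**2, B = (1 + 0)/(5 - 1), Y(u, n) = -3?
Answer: -1755/8 ≈ -219.38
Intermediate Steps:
R(r, G) = G + 2*r (R(r, G) = 2*r + G = G + 2*r)
B = 1/4 ≈ 0.25000
o(b) = 121/16 (o(b) = (-3 + 1/4)**2 = (-11/4)**2 = 121/16)
(R(0, -10) + o(-7))*90 = ((-10 + 2*0) + 121/16)*90 = ((-10 + 0) + 121/16)*90 = (-10 + 121/16)*90 = -39/16*90 = -1755/8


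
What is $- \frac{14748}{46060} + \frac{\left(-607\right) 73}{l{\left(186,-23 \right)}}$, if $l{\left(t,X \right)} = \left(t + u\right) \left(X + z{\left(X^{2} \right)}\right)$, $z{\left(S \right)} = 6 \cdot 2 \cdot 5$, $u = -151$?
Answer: $- \frac{14714738}{426055} \approx -34.537$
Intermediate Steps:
$z{\left(S \right)} = 60$ ($z{\left(S \right)} = 12 \cdot 5 = 60$)
$l{\left(t,X \right)} = \left(-151 + t\right) \left(60 + X\right)$ ($l{\left(t,X \right)} = \left(t - 151\right) \left(X + 60\right) = \left(-151 + t\right) \left(60 + X\right)$)
$- \frac{14748}{46060} + \frac{\left(-607\right) 73}{l{\left(186,-23 \right)}} = - \frac{14748}{46060} + \frac{\left(-607\right) 73}{-9060 - -3473 + 60 \cdot 186 - 4278} = \left(-14748\right) \frac{1}{46060} - \frac{44311}{-9060 + 3473 + 11160 - 4278} = - \frac{3687}{11515} - \frac{44311}{1295} = - \frac{14714738}{426055}$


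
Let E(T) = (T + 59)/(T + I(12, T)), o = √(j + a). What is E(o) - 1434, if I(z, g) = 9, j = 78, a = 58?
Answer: -15853/11 + 20*√34/11 ≈ -1430.6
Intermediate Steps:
o = 2*√34 (o = √(78 + 58) = √136 = 2*√34 ≈ 11.662)
E(T) = (59 + T)/(9 + T) (E(T) = (T + 59)/(T + 9) = (59 + T)/(9 + T))
E(o) - 1434 = (59 + 2*√34)/(9 + 2*√34) - 1434 = -1434 + (59 + 2*√34)/(9 + 2*√34)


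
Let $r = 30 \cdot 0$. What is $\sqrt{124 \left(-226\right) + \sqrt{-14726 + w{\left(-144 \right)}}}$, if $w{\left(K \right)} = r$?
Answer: $\sqrt{-28024 + i \sqrt{14726}} \approx 0.3624 + 167.4 i$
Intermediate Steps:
$r = 0$
$w{\left(K \right)} = 0$
$\sqrt{124 \left(-226\right) + \sqrt{-14726 + w{\left(-144 \right)}}} = \sqrt{124 \left(-226\right) + \sqrt{-14726 + 0}} = \sqrt{-28024 + \sqrt{-14726}} = \sqrt{-28024 + i \sqrt{14726}}$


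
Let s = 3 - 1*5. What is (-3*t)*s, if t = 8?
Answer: 48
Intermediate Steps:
s = -2 (s = 3 - 5 = -2)
(-3*t)*s = -3*8*(-2) = -24*(-2) = 48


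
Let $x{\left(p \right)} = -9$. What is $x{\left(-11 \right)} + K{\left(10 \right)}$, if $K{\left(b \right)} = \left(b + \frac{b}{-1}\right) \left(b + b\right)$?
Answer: $-9$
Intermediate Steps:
$K{\left(b \right)} = 0$ ($K{\left(b \right)} = \left(b + b \left(-1\right)\right) 2 b = \left(b - b\right) 2 b = 0 \cdot 2 b = 0$)
$x{\left(-11 \right)} + K{\left(10 \right)} = -9 + 0 = -9$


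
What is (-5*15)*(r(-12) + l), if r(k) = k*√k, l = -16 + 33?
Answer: -1275 + 1800*I*√3 ≈ -1275.0 + 3117.7*I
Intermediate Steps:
l = 17
r(k) = k^(3/2)
(-5*15)*(r(-12) + l) = (-5*15)*((-12)^(3/2) + 17) = -75*(-24*I*√3 + 17) = -75*(17 - 24*I*√3) = -1275 + 1800*I*√3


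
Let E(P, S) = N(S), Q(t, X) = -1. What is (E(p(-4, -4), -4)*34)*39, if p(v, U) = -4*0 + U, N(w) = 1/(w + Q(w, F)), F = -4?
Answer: -1326/5 ≈ -265.20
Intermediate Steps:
N(w) = 1/(-1 + w) (N(w) = 1/(w - 1) = 1/(-1 + w))
p(v, U) = U (p(v, U) = 0 + U = U)
E(P, S) = 1/(-1 + S)
(E(p(-4, -4), -4)*34)*39 = (34/(-1 - 4))*39 = (34/(-5))*39 = -⅕*34*39 = -34/5*39 = -1326/5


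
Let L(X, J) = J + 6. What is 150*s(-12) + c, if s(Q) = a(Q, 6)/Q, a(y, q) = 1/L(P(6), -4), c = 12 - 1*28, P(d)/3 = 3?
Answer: -89/4 ≈ -22.250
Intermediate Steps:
P(d) = 9 (P(d) = 3*3 = 9)
L(X, J) = 6 + J
c = -16 (c = 12 - 28 = -16)
a(y, q) = ½ (a(y, q) = 1/(6 - 4) = 1/2 = ½)
s(Q) = 1/(2*Q)
150*s(-12) + c = 150*((½)/(-12)) - 16 = 150*((½)*(-1/12)) - 16 = 150*(-1/24) - 16 = -25/4 - 16 = -89/4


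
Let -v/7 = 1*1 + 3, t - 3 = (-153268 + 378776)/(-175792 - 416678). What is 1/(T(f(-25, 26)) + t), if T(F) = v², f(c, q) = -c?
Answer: 296235/233024191 ≈ 0.0012713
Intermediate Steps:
t = 775951/296235 (t = 3 + (-153268 + 378776)/(-175792 - 416678) = 3 + 225508/(-592470) = 3 + 225508*(-1/592470) = 3 - 112754/296235 = 775951/296235 ≈ 2.6194)
v = -28 (v = -7*(1*1 + 3) = -7*(1 + 3) = -7*4 = -28)
T(F) = 784 (T(F) = (-28)² = 784)
1/(T(f(-25, 26)) + t) = 1/(784 + 775951/296235) = 1/(233024191/296235) = 296235/233024191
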